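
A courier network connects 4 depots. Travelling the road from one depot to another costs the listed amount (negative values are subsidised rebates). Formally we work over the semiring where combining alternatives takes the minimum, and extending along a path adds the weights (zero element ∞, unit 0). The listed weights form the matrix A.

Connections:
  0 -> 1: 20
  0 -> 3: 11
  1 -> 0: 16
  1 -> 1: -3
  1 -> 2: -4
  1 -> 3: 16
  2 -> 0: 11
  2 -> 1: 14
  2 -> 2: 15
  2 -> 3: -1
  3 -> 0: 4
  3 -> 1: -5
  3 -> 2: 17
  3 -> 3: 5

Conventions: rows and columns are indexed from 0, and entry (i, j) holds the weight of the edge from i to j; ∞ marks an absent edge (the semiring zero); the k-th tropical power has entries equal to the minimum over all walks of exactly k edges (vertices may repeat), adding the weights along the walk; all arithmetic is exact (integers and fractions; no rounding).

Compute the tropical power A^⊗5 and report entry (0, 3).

A^⊗2:
  [15, 6, 16, 16]
  [7, -6, -7, -5]
  [3, -6, 10, 4]
  [9, -8, -9, 10]
A^⊗3:
  [20, 3, 2, 15]
  [-1, -10, -10, -8]
  [8, -9, -10, 9]
  [2, -11, -12, -10]
A^⊗4:
  [13, 0, -1, 1]
  [-4, -13, -14, -11]
  [1, -12, -13, -11]
  [-6, -15, -15, -13]
A^⊗5:
  [5, -4, -4, -2]
  [-7, -16, -17, -15]
  [-7, -16, -16, -14]
  [-9, -18, -19, -16]
Key observation: the optimum is the walk 0->3->1->1->2->3, with weight 11 + (-5) + (-3) + (-4) + (-1) = -2.
Optimal value attained by: walk 0->3->1->1->2->3.
Answer: (A^⊗5)[0][3] = -2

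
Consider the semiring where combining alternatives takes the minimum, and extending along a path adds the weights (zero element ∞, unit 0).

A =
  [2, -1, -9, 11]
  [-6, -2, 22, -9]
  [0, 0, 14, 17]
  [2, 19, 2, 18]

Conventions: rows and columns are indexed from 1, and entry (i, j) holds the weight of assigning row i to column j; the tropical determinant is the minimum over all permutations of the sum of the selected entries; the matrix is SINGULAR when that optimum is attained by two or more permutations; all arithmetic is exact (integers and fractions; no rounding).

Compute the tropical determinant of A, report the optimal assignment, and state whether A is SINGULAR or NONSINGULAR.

σ = (1, 2, 3, 4): 2 + (-2) + 14 + 18 = 32
σ = (1, 2, 4, 3): 2 + (-2) + 17 + 2 = 19
σ = (1, 3, 2, 4): 2 + 22 + 0 + 18 = 42
σ = (1, 3, 4, 2): 2 + 22 + 17 + 19 = 60
σ = (1, 4, 2, 3): 2 + (-9) + 0 + 2 = -5
σ = (1, 4, 3, 2): 2 + (-9) + 14 + 19 = 26
σ = (2, 1, 3, 4): (-1) + (-6) + 14 + 18 = 25
σ = (2, 1, 4, 3): (-1) + (-6) + 17 + 2 = 12
σ = (2, 3, 1, 4): (-1) + 22 + 0 + 18 = 39
σ = (2, 3, 4, 1): (-1) + 22 + 17 + 2 = 40
σ = (2, 4, 1, 3): (-1) + (-9) + 0 + 2 = -8
σ = (2, 4, 3, 1): (-1) + (-9) + 14 + 2 = 6
σ = (3, 1, 2, 4): (-9) + (-6) + 0 + 18 = 3
σ = (3, 1, 4, 2): (-9) + (-6) + 17 + 19 = 21
σ = (3, 2, 1, 4): (-9) + (-2) + 0 + 18 = 7
σ = (3, 2, 4, 1): (-9) + (-2) + 17 + 2 = 8
σ = (3, 4, 1, 2): (-9) + (-9) + 0 + 19 = 1
σ = (3, 4, 2, 1): (-9) + (-9) + 0 + 2 = -16
σ = (4, 1, 2, 3): 11 + (-6) + 0 + 2 = 7
σ = (4, 1, 3, 2): 11 + (-6) + 14 + 19 = 38
σ = (4, 2, 1, 3): 11 + (-2) + 0 + 2 = 11
σ = (4, 2, 3, 1): 11 + (-2) + 14 + 2 = 25
σ = (4, 3, 1, 2): 11 + 22 + 0 + 19 = 52
σ = (4, 3, 2, 1): 11 + 22 + 0 + 2 = 35
Optimal value attained by: σ = (3, 4, 2, 1).
Answer: det⊕(A) = -16; verdict: NONSINGULAR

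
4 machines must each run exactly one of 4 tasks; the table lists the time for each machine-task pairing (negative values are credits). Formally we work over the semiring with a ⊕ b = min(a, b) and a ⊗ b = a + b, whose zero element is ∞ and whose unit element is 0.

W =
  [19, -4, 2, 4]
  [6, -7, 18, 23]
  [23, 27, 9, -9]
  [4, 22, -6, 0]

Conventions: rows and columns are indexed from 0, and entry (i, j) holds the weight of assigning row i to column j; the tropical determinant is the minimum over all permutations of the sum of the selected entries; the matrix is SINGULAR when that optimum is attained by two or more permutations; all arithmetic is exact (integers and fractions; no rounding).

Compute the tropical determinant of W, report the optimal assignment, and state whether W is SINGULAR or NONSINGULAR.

σ = (0, 1, 2, 3): 19 + (-7) + 9 + 0 = 21
σ = (0, 1, 3, 2): 19 + (-7) + (-9) + (-6) = -3
σ = (0, 2, 1, 3): 19 + 18 + 27 + 0 = 64
σ = (0, 2, 3, 1): 19 + 18 + (-9) + 22 = 50
σ = (0, 3, 1, 2): 19 + 23 + 27 + (-6) = 63
σ = (0, 3, 2, 1): 19 + 23 + 9 + 22 = 73
σ = (1, 0, 2, 3): (-4) + 6 + 9 + 0 = 11
σ = (1, 0, 3, 2): (-4) + 6 + (-9) + (-6) = -13
σ = (1, 2, 0, 3): (-4) + 18 + 23 + 0 = 37
σ = (1, 2, 3, 0): (-4) + 18 + (-9) + 4 = 9
σ = (1, 3, 0, 2): (-4) + 23 + 23 + (-6) = 36
σ = (1, 3, 2, 0): (-4) + 23 + 9 + 4 = 32
σ = (2, 0, 1, 3): 2 + 6 + 27 + 0 = 35
σ = (2, 0, 3, 1): 2 + 6 + (-9) + 22 = 21
σ = (2, 1, 0, 3): 2 + (-7) + 23 + 0 = 18
σ = (2, 1, 3, 0): 2 + (-7) + (-9) + 4 = -10
σ = (2, 3, 0, 1): 2 + 23 + 23 + 22 = 70
σ = (2, 3, 1, 0): 2 + 23 + 27 + 4 = 56
σ = (3, 0, 1, 2): 4 + 6 + 27 + (-6) = 31
σ = (3, 0, 2, 1): 4 + 6 + 9 + 22 = 41
σ = (3, 1, 0, 2): 4 + (-7) + 23 + (-6) = 14
σ = (3, 1, 2, 0): 4 + (-7) + 9 + 4 = 10
σ = (3, 2, 0, 1): 4 + 18 + 23 + 22 = 67
σ = (3, 2, 1, 0): 4 + 18 + 27 + 4 = 53
Optimal value attained by: σ = (1, 0, 3, 2).
Answer: det⊕(W) = -13; verdict: NONSINGULAR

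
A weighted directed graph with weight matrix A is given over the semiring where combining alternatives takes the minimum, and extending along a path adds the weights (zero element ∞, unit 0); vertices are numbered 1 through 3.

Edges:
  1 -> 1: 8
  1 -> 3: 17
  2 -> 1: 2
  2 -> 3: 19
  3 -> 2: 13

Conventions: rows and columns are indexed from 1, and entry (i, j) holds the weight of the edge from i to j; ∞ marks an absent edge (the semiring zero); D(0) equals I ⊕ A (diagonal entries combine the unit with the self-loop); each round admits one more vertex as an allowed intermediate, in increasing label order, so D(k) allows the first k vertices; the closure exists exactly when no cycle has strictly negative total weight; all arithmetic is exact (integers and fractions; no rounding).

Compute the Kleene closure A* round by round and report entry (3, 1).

D(0):
  [0, ∞, 17]
  [2, 0, 19]
  [∞, 13, 0]
D(1):
  [0, ∞, 17]
  [2, 0, 19]
  [∞, 13, 0]
D(2):
  [0, ∞, 17]
  [2, 0, 19]
  [15, 13, 0]
D(3):
  [0, 30, 17]
  [2, 0, 19]
  [15, 13, 0]
Answer: A*[3][1] = 15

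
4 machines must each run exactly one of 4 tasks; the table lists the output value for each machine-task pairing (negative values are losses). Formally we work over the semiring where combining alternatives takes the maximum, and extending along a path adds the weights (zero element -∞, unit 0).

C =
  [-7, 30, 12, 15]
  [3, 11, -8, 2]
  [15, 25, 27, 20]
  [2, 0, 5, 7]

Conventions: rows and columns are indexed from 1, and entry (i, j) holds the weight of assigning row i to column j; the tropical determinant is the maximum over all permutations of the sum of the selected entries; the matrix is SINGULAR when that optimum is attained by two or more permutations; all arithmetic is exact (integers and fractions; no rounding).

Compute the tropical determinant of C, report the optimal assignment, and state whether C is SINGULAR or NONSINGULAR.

σ = (1, 2, 3, 4): (-7) + 11 + 27 + 7 = 38
σ = (1, 2, 4, 3): (-7) + 11 + 20 + 5 = 29
σ = (1, 3, 2, 4): (-7) + (-8) + 25 + 7 = 17
σ = (1, 3, 4, 2): (-7) + (-8) + 20 + 0 = 5
σ = (1, 4, 2, 3): (-7) + 2 + 25 + 5 = 25
σ = (1, 4, 3, 2): (-7) + 2 + 27 + 0 = 22
σ = (2, 1, 3, 4): 30 + 3 + 27 + 7 = 67
σ = (2, 1, 4, 3): 30 + 3 + 20 + 5 = 58
σ = (2, 3, 1, 4): 30 + (-8) + 15 + 7 = 44
σ = (2, 3, 4, 1): 30 + (-8) + 20 + 2 = 44
σ = (2, 4, 1, 3): 30 + 2 + 15 + 5 = 52
σ = (2, 4, 3, 1): 30 + 2 + 27 + 2 = 61
σ = (3, 1, 2, 4): 12 + 3 + 25 + 7 = 47
σ = (3, 1, 4, 2): 12 + 3 + 20 + 0 = 35
σ = (3, 2, 1, 4): 12 + 11 + 15 + 7 = 45
σ = (3, 2, 4, 1): 12 + 11 + 20 + 2 = 45
σ = (3, 4, 1, 2): 12 + 2 + 15 + 0 = 29
σ = (3, 4, 2, 1): 12 + 2 + 25 + 2 = 41
σ = (4, 1, 2, 3): 15 + 3 + 25 + 5 = 48
σ = (4, 1, 3, 2): 15 + 3 + 27 + 0 = 45
σ = (4, 2, 1, 3): 15 + 11 + 15 + 5 = 46
σ = (4, 2, 3, 1): 15 + 11 + 27 + 2 = 55
σ = (4, 3, 1, 2): 15 + (-8) + 15 + 0 = 22
σ = (4, 3, 2, 1): 15 + (-8) + 25 + 2 = 34
Optimal value attained by: σ = (2, 1, 3, 4).
Answer: det⊕(C) = 67; verdict: NONSINGULAR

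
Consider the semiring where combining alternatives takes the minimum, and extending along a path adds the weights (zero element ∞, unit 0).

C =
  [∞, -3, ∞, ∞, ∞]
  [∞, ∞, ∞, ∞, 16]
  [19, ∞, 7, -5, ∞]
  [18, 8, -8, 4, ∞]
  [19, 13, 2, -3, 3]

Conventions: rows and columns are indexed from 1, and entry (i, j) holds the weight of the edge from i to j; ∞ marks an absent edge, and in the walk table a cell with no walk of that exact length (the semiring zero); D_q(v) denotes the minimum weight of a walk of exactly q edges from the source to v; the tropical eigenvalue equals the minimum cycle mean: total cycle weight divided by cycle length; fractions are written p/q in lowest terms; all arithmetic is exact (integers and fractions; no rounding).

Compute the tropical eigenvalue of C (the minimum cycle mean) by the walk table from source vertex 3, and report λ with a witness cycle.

q=0: [∞, ∞, 0, ∞, ∞]
q=1: [19, ∞, 7, -5, ∞]
q=2: [13, 3, -13, -1, ∞]
q=3: [6, 7, -9, -18, 19]
q=4: [0, -10, -26, -14, 22]
q=5: [-7, -6, -22, -31, 6]
Optimal cycle mean attained by: cycle 3->4->3, total (-5) + (-8), length 2.
Answer: λ = -13/2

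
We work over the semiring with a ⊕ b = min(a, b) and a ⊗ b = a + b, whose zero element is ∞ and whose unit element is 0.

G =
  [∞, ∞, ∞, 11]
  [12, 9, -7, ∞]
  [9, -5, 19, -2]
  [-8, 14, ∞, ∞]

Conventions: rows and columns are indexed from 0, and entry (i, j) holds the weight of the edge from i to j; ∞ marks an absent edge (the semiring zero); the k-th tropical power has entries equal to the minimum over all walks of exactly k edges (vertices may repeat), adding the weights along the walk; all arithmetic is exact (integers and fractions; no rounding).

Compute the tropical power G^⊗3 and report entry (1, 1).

G^⊗2:
  [3, 25, ∞, ∞]
  [2, -12, 2, -9]
  [-10, 4, -12, 17]
  [26, 23, 7, 3]
G^⊗3:
  [37, 34, 18, 14]
  [-17, -3, -19, 0]
  [-3, -17, -3, -14]
  [-5, 2, 16, 5]
Key observation: the optimum is the walk 1->1->2->1, with weight 9 + (-7) + (-5) = -3.
Optimal value attained by: walk 1->1->2->1.
Answer: (G^⊗3)[1][1] = -3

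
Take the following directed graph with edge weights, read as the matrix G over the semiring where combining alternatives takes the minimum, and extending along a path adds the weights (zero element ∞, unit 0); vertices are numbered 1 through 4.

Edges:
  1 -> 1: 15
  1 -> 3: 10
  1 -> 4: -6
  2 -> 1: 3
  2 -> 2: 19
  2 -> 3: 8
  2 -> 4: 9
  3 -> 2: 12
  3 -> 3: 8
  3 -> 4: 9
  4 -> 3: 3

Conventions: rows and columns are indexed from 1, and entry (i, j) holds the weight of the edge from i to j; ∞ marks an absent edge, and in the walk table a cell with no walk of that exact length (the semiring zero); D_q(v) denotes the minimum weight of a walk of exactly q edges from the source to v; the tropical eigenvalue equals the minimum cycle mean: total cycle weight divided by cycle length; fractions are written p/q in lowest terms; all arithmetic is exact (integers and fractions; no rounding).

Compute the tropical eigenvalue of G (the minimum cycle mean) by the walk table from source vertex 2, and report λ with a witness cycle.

q=0: [∞, 0, ∞, ∞]
q=1: [3, 19, 8, 9]
q=2: [18, 20, 12, -3]
q=3: [23, 24, 0, 12]
q=4: [27, 12, 8, 9]
Optimal cycle mean attained by: cycle 1->4->3->2->1, total (-6) + 3 + 12 + 3, length 4.
Answer: λ = 3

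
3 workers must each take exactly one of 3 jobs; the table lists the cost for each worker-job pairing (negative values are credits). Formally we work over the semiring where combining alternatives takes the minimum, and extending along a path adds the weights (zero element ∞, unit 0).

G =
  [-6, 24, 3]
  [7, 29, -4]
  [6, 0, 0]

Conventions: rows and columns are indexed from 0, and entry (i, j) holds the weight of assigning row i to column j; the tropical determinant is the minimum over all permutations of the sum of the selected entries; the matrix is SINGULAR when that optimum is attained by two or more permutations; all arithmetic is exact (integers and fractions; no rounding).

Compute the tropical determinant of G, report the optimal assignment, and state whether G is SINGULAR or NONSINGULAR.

σ = (0, 1, 2): (-6) + 29 + 0 = 23
σ = (0, 2, 1): (-6) + (-4) + 0 = -10
σ = (1, 0, 2): 24 + 7 + 0 = 31
σ = (1, 2, 0): 24 + (-4) + 6 = 26
σ = (2, 0, 1): 3 + 7 + 0 = 10
σ = (2, 1, 0): 3 + 29 + 6 = 38
Optimal value attained by: σ = (0, 2, 1).
Answer: det⊕(G) = -10; verdict: NONSINGULAR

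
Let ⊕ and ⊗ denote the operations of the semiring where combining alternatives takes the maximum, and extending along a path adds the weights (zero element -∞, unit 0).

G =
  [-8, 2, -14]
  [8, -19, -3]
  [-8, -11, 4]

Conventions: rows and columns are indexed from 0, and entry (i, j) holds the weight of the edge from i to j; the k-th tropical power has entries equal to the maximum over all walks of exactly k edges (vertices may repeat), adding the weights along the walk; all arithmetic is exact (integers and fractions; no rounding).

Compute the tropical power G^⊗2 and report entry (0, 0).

G^⊗2:
  [10, -6, -1]
  [0, 10, 1]
  [-3, -6, 8]
Key observation: the optimum is the walk 0->1->0, with weight 2 + 8 = 10.
Optimal value attained by: walk 0->1->0.
Answer: (G^⊗2)[0][0] = 10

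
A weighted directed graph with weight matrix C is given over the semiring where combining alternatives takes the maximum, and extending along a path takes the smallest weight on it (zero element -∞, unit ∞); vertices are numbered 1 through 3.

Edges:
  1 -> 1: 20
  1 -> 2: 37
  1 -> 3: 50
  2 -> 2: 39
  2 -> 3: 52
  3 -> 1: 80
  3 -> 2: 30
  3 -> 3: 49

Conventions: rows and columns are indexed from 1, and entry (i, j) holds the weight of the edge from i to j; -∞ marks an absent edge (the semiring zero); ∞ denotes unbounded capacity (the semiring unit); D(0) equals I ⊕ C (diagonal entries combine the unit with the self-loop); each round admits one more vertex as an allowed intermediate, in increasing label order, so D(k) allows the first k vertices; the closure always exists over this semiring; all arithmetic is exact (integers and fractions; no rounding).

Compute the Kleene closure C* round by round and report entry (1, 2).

D(0):
  [∞, 37, 50]
  [-∞, ∞, 52]
  [80, 30, ∞]
D(1):
  [∞, 37, 50]
  [-∞, ∞, 52]
  [80, 37, ∞]
D(2):
  [∞, 37, 50]
  [-∞, ∞, 52]
  [80, 37, ∞]
D(3):
  [∞, 37, 50]
  [52, ∞, 52]
  [80, 37, ∞]
Answer: C*[1][2] = 37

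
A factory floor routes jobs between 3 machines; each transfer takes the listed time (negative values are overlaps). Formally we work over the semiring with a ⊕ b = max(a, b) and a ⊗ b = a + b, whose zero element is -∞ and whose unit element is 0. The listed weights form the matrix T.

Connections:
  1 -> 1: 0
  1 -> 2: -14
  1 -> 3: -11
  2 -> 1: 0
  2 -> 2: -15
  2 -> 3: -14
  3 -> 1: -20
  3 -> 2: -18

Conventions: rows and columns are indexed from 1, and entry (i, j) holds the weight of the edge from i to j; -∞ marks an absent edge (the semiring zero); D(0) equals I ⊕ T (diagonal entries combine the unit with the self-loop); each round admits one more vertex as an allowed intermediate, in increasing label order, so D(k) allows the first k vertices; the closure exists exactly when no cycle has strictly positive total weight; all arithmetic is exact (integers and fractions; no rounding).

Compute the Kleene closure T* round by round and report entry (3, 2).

D(0):
  [0, -14, -11]
  [0, 0, -14]
  [-20, -18, 0]
D(1):
  [0, -14, -11]
  [0, 0, -11]
  [-20, -18, 0]
D(2):
  [0, -14, -11]
  [0, 0, -11]
  [-18, -18, 0]
D(3):
  [0, -14, -11]
  [0, 0, -11]
  [-18, -18, 0]
Answer: T*[3][2] = -18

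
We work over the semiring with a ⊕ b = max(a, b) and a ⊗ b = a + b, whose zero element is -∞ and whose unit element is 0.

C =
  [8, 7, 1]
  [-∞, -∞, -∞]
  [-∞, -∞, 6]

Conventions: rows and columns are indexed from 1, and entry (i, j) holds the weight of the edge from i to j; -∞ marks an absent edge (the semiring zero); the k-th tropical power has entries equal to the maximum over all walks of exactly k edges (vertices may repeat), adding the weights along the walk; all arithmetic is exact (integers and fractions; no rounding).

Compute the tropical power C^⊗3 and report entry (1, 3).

C^⊗2:
  [16, 15, 9]
  [-∞, -∞, -∞]
  [-∞, -∞, 12]
C^⊗3:
  [24, 23, 17]
  [-∞, -∞, -∞]
  [-∞, -∞, 18]
Key observation: the optimum is the walk 1->1->1->3, with weight 8 + 8 + 1 = 17.
Optimal value attained by: walk 1->1->1->3.
Answer: (C^⊗3)[1][3] = 17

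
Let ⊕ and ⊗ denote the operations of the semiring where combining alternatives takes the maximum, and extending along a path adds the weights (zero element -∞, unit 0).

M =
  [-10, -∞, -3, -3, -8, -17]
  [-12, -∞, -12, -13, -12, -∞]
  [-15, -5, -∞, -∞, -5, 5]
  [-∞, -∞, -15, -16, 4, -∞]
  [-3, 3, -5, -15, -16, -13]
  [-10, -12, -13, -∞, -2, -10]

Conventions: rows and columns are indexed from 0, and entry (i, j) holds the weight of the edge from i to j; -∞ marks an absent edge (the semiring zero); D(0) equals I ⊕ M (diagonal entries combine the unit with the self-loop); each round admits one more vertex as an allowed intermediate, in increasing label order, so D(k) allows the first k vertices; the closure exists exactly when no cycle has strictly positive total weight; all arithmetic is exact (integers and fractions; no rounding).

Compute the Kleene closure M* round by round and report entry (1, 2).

D(0):
  [0, -∞, -3, -3, -8, -17]
  [-12, 0, -12, -13, -12, -∞]
  [-15, -5, 0, -∞, -5, 5]
  [-∞, -∞, -15, 0, 4, -∞]
  [-3, 3, -5, -15, 0, -13]
  [-10, -12, -13, -∞, -2, 0]
D(1):
  [0, -∞, -3, -3, -8, -17]
  [-12, 0, -12, -13, -12, -29]
  [-15, -5, 0, -18, -5, 5]
  [-∞, -∞, -15, 0, 4, -∞]
  [-3, 3, -5, -6, 0, -13]
  [-10, -12, -13, -13, -2, 0]
D(2):
  [0, -∞, -3, -3, -8, -17]
  [-12, 0, -12, -13, -12, -29]
  [-15, -5, 0, -18, -5, 5]
  [-∞, -∞, -15, 0, 4, -∞]
  [-3, 3, -5, -6, 0, -13]
  [-10, -12, -13, -13, -2, 0]
D(3):
  [0, -8, -3, -3, -8, 2]
  [-12, 0, -12, -13, -12, -7]
  [-15, -5, 0, -18, -5, 5]
  [-30, -20, -15, 0, 4, -10]
  [-3, 3, -5, -6, 0, 0]
  [-10, -12, -13, -13, -2, 0]
D(4):
  [0, -8, -3, -3, 1, 2]
  [-12, 0, -12, -13, -9, -7]
  [-15, -5, 0, -18, -5, 5]
  [-30, -20, -15, 0, 4, -10]
  [-3, 3, -5, -6, 0, 0]
  [-10, -12, -13, -13, -2, 0]
D(5):
  [0, 4, -3, -3, 1, 2]
  [-12, 0, -12, -13, -9, -7]
  [-8, -2, 0, -11, -5, 5]
  [1, 7, -1, 0, 4, 4]
  [-3, 3, -5, -6, 0, 0]
  [-5, 1, -7, -8, -2, 0]
D(6):
  [0, 4, -3, -3, 1, 2]
  [-12, 0, -12, -13, -9, -7]
  [0, 6, 0, -3, 3, 5]
  [1, 7, -1, 0, 4, 4]
  [-3, 3, -5, -6, 0, 0]
  [-5, 1, -7, -8, -2, 0]
Answer: M*[1][2] = -12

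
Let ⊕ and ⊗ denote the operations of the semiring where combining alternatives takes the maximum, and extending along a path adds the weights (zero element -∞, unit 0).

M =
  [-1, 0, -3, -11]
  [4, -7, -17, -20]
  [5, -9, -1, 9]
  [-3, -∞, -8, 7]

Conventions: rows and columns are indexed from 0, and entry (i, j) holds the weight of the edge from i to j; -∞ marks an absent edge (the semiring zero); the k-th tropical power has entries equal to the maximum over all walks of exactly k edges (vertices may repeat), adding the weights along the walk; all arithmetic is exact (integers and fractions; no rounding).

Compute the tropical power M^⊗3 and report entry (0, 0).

M^⊗2:
  [4, -1, -4, 6]
  [3, 4, 1, -7]
  [6, 5, 2, 16]
  [4, -3, -1, 14]
M^⊗3:
  [3, 4, 1, 13]
  [8, 3, 0, 10]
  [13, 6, 8, 23]
  [11, 4, 6, 21]
Key observation: the optimum is the walk 0->0->1->0, with weight (-1) + 0 + 4 = 3.
Optimal value attained by: walk 0->0->1->0.
Answer: (M^⊗3)[0][0] = 3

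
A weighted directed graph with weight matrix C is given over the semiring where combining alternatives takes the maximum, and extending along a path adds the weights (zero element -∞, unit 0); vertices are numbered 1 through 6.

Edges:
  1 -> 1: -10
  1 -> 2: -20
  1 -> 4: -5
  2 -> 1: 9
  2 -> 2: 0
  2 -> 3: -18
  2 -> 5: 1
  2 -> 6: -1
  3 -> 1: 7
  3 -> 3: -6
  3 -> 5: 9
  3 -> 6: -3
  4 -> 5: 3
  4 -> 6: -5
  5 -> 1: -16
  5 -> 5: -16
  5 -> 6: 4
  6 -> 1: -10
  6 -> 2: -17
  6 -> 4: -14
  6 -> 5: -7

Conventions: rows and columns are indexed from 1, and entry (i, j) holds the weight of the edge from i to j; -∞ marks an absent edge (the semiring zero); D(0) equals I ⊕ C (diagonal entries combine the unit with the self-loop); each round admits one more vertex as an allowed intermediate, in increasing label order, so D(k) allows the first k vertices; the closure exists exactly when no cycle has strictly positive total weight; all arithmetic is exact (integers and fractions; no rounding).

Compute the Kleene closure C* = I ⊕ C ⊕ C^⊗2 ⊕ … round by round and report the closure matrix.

D(0):
  [0, -20, -∞, -5, -∞, -∞]
  [9, 0, -18, -∞, 1, -1]
  [7, -∞, 0, -∞, 9, -3]
  [-∞, -∞, -∞, 0, 3, -5]
  [-16, -∞, -∞, -∞, 0, 4]
  [-10, -17, -∞, -14, -7, 0]
D(1):
  [0, -20, -∞, -5, -∞, -∞]
  [9, 0, -18, 4, 1, -1]
  [7, -13, 0, 2, 9, -3]
  [-∞, -∞, -∞, 0, 3, -5]
  [-16, -36, -∞, -21, 0, 4]
  [-10, -17, -∞, -14, -7, 0]
D(2):
  [0, -20, -38, -5, -19, -21]
  [9, 0, -18, 4, 1, -1]
  [7, -13, 0, 2, 9, -3]
  [-∞, -∞, -∞, 0, 3, -5]
  [-16, -36, -54, -21, 0, 4]
  [-8, -17, -35, -13, -7, 0]
D(3):
  [0, -20, -38, -5, -19, -21]
  [9, 0, -18, 4, 1, -1]
  [7, -13, 0, 2, 9, -3]
  [-∞, -∞, -∞, 0, 3, -5]
  [-16, -36, -54, -21, 0, 4]
  [-8, -17, -35, -13, -7, 0]
D(4):
  [0, -20, -38, -5, -2, -10]
  [9, 0, -18, 4, 7, -1]
  [7, -13, 0, 2, 9, -3]
  [-∞, -∞, -∞, 0, 3, -5]
  [-16, -36, -54, -21, 0, 4]
  [-8, -17, -35, -13, -7, 0]
D(5):
  [0, -20, -38, -5, -2, 2]
  [9, 0, -18, 4, 7, 11]
  [7, -13, 0, 2, 9, 13]
  [-13, -33, -51, 0, 3, 7]
  [-16, -36, -54, -21, 0, 4]
  [-8, -17, -35, -13, -7, 0]
D(6):
  [0, -15, -33, -5, -2, 2]
  [9, 0, -18, 4, 7, 11]
  [7, -4, 0, 2, 9, 13]
  [-1, -10, -28, 0, 3, 7]
  [-4, -13, -31, -9, 0, 4]
  [-8, -17, -35, -13, -7, 0]
Answer: C* = [[0, -15, -33, -5, -2, 2], [9, 0, -18, 4, 7, 11], [7, -4, 0, 2, 9, 13], [-1, -10, -28, 0, 3, 7], [-4, -13, -31, -9, 0, 4], [-8, -17, -35, -13, -7, 0]]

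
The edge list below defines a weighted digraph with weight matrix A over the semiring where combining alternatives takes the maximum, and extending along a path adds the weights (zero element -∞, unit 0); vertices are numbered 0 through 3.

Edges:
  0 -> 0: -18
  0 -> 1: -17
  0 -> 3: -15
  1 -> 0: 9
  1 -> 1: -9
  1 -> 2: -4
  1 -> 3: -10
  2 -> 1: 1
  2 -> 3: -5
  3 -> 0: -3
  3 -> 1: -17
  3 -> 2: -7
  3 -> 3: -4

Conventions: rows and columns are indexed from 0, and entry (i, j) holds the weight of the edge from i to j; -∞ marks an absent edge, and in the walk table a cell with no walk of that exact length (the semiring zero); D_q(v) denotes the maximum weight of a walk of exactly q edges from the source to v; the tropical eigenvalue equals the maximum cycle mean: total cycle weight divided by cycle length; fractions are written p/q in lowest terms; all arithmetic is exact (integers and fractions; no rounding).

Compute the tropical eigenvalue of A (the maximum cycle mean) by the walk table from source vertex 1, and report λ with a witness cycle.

q=0: [-∞, 0, -∞, -∞]
q=1: [9, -9, -4, -10]
q=2: [0, -3, -13, -6]
q=3: [6, -12, -7, -10]
q=4: [-3, -6, -16, -9]
Optimal cycle mean attained by: cycle 1->2->1, total (-4) + 1, length 2.
Answer: λ = -3/2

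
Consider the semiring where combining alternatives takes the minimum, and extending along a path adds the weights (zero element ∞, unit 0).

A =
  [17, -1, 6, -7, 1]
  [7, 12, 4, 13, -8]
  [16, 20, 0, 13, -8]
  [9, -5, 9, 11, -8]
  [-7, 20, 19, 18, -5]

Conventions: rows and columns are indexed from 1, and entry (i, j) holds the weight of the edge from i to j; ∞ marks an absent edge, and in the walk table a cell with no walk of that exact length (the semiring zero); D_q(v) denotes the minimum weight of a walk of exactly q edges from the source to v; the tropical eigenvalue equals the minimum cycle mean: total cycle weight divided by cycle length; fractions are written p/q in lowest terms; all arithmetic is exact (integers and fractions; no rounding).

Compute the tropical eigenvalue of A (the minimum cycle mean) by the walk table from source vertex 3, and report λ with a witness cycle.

q=0: [∞, ∞, 0, ∞, ∞]
q=1: [16, 20, 0, 13, -8]
q=2: [-15, 8, 0, 9, -13]
q=3: [-20, -16, -9, -22, -18]
q=4: [-25, -27, -14, -27, -30]
q=5: [-37, -32, -23, -32, -35]
Optimal cycle mean attained by: cycle 1->4->5->1, total (-7) + (-8) + (-7), length 3.
Answer: λ = -22/3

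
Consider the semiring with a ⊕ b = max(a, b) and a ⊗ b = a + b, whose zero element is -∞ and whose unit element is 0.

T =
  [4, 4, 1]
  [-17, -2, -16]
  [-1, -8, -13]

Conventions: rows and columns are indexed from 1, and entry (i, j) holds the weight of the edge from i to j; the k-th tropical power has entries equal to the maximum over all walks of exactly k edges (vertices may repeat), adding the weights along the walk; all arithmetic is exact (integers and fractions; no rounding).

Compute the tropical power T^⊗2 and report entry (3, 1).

T^⊗2:
  [8, 8, 5]
  [-13, -4, -16]
  [3, 3, 0]
Key observation: the optimum is the walk 3->1->1, with weight (-1) + 4 = 3.
Optimal value attained by: walk 3->1->1.
Answer: (T^⊗2)[3][1] = 3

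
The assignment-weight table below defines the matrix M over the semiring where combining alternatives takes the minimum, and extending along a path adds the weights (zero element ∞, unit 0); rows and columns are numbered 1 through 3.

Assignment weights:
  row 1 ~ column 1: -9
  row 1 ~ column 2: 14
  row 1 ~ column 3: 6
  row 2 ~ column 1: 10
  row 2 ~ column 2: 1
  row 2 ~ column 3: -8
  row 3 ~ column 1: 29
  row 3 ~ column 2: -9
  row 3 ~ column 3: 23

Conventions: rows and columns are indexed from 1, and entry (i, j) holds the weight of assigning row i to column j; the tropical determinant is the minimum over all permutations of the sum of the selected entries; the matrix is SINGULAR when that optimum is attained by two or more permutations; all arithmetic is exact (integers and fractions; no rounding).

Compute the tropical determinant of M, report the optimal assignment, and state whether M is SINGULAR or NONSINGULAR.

σ = (1, 2, 3): (-9) + 1 + 23 = 15
σ = (1, 3, 2): (-9) + (-8) + (-9) = -26
σ = (2, 1, 3): 14 + 10 + 23 = 47
σ = (2, 3, 1): 14 + (-8) + 29 = 35
σ = (3, 1, 2): 6 + 10 + (-9) = 7
σ = (3, 2, 1): 6 + 1 + 29 = 36
Optimal value attained by: σ = (1, 3, 2).
Answer: det⊕(M) = -26; verdict: NONSINGULAR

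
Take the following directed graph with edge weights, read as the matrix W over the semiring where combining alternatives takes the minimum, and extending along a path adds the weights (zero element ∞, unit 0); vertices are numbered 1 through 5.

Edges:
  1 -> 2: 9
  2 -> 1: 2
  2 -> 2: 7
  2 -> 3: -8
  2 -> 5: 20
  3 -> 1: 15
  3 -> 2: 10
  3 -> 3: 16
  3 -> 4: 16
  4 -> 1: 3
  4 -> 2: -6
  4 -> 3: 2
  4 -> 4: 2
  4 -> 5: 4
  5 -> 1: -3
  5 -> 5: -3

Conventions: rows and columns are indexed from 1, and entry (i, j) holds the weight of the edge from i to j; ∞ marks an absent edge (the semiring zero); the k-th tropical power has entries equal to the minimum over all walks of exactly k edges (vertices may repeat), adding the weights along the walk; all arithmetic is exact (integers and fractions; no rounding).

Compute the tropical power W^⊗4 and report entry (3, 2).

W^⊗2:
  [11, 16, 1, ∞, 29]
  [7, 2, -1, 8, 17]
  [12, 10, 2, 18, 20]
  [-4, -4, -14, 4, 1]
  [-6, 6, ∞, ∞, -6]
W^⊗3:
  [16, 11, 8, 17, 26]
  [4, 2, -6, 10, 12]
  [12, 12, 2, 18, 17]
  [-2, -4, -12, 2, -2]
  [-9, 3, -2, ∞, -9]
W^⊗4:
  [13, 11, 3, 19, 21]
  [4, 4, -6, 10, 9]
  [14, 12, 4, 18, 14]
  [-5, -4, -12, 4, -5]
  [-12, 0, -5, 14, -12]
Key observation: the optimum is the walk 3->2->3->4->2, with weight 10 + (-8) + 16 + (-6) = 12.
Optimal value attained by: walk 3->2->3->4->2.
Answer: (W^⊗4)[3][2] = 12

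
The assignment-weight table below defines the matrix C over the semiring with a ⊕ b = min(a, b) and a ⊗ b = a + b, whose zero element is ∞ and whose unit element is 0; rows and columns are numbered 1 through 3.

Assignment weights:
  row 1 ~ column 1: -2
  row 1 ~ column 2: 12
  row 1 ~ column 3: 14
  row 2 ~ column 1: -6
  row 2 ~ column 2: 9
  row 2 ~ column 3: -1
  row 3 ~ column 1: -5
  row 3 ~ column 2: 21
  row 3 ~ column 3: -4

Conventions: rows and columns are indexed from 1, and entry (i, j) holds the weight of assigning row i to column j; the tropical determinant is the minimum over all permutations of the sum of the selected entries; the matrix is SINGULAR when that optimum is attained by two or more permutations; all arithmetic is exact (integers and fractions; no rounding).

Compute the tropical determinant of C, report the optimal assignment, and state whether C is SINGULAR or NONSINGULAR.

σ = (1, 2, 3): (-2) + 9 + (-4) = 3
σ = (1, 3, 2): (-2) + (-1) + 21 = 18
σ = (2, 1, 3): 12 + (-6) + (-4) = 2
σ = (2, 3, 1): 12 + (-1) + (-5) = 6
σ = (3, 1, 2): 14 + (-6) + 21 = 29
σ = (3, 2, 1): 14 + 9 + (-5) = 18
Optimal value attained by: σ = (2, 1, 3).
Answer: det⊕(C) = 2; verdict: NONSINGULAR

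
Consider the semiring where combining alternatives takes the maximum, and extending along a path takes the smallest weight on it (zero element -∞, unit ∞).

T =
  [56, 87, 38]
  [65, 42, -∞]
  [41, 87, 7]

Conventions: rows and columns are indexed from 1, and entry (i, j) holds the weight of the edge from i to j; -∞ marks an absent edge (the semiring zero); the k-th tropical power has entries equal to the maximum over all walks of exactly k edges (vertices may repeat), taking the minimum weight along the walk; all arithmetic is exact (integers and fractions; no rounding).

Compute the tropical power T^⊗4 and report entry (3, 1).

T^⊗2:
  [65, 56, 38]
  [56, 65, 38]
  [65, 42, 38]
T^⊗3:
  [56, 65, 38]
  [65, 56, 38]
  [56, 65, 38]
T^⊗4:
  [65, 56, 38]
  [56, 65, 38]
  [65, 56, 38]
Key observation: the optimum is the walk 3->2->1->2->1, with weight 87 min 65 min 87 min 65 = 65.
Optimal value attained by: walk 3->2->1->2->1.
Answer: (T^⊗4)[3][1] = 65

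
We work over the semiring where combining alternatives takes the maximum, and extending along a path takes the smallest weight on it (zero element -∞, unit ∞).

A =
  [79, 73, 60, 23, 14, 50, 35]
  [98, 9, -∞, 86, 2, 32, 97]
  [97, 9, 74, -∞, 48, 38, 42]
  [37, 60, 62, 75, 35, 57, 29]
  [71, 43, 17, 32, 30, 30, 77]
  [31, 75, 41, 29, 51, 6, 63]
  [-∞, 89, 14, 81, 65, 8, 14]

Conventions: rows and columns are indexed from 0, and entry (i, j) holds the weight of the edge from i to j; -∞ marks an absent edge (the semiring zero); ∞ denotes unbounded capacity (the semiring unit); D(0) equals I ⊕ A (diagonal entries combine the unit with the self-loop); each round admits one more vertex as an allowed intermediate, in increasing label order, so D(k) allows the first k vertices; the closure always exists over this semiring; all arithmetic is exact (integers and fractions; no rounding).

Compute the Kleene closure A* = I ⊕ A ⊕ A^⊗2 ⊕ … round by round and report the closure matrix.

D(0):
  [∞, 73, 60, 23, 14, 50, 35]
  [98, ∞, -∞, 86, 2, 32, 97]
  [97, 9, ∞, -∞, 48, 38, 42]
  [37, 60, 62, ∞, 35, 57, 29]
  [71, 43, 17, 32, ∞, 30, 77]
  [31, 75, 41, 29, 51, ∞, 63]
  [-∞, 89, 14, 81, 65, 8, ∞]
D(1):
  [∞, 73, 60, 23, 14, 50, 35]
  [98, ∞, 60, 86, 14, 50, 97]
  [97, 73, ∞, 23, 48, 50, 42]
  [37, 60, 62, ∞, 35, 57, 35]
  [71, 71, 60, 32, ∞, 50, 77]
  [31, 75, 41, 29, 51, ∞, 63]
  [-∞, 89, 14, 81, 65, 8, ∞]
D(2):
  [∞, 73, 60, 73, 14, 50, 73]
  [98, ∞, 60, 86, 14, 50, 97]
  [97, 73, ∞, 73, 48, 50, 73]
  [60, 60, 62, ∞, 35, 57, 60]
  [71, 71, 60, 71, ∞, 50, 77]
  [75, 75, 60, 75, 51, ∞, 75]
  [89, 89, 60, 86, 65, 50, ∞]
D(3):
  [∞, 73, 60, 73, 48, 50, 73]
  [98, ∞, 60, 86, 48, 50, 97]
  [97, 73, ∞, 73, 48, 50, 73]
  [62, 62, 62, ∞, 48, 57, 62]
  [71, 71, 60, 71, ∞, 50, 77]
  [75, 75, 60, 75, 51, ∞, 75]
  [89, 89, 60, 86, 65, 50, ∞]
D(4):
  [∞, 73, 62, 73, 48, 57, 73]
  [98, ∞, 62, 86, 48, 57, 97]
  [97, 73, ∞, 73, 48, 57, 73]
  [62, 62, 62, ∞, 48, 57, 62]
  [71, 71, 62, 71, ∞, 57, 77]
  [75, 75, 62, 75, 51, ∞, 75]
  [89, 89, 62, 86, 65, 57, ∞]
D(5):
  [∞, 73, 62, 73, 48, 57, 73]
  [98, ∞, 62, 86, 48, 57, 97]
  [97, 73, ∞, 73, 48, 57, 73]
  [62, 62, 62, ∞, 48, 57, 62]
  [71, 71, 62, 71, ∞, 57, 77]
  [75, 75, 62, 75, 51, ∞, 75]
  [89, 89, 62, 86, 65, 57, ∞]
D(6):
  [∞, 73, 62, 73, 51, 57, 73]
  [98, ∞, 62, 86, 51, 57, 97]
  [97, 73, ∞, 73, 51, 57, 73]
  [62, 62, 62, ∞, 51, 57, 62]
  [71, 71, 62, 71, ∞, 57, 77]
  [75, 75, 62, 75, 51, ∞, 75]
  [89, 89, 62, 86, 65, 57, ∞]
D(7):
  [∞, 73, 62, 73, 65, 57, 73]
  [98, ∞, 62, 86, 65, 57, 97]
  [97, 73, ∞, 73, 65, 57, 73]
  [62, 62, 62, ∞, 62, 57, 62]
  [77, 77, 62, 77, ∞, 57, 77]
  [75, 75, 62, 75, 65, ∞, 75]
  [89, 89, 62, 86, 65, 57, ∞]
Answer: A* = [[∞, 73, 62, 73, 65, 57, 73], [98, ∞, 62, 86, 65, 57, 97], [97, 73, ∞, 73, 65, 57, 73], [62, 62, 62, ∞, 62, 57, 62], [77, 77, 62, 77, ∞, 57, 77], [75, 75, 62, 75, 65, ∞, 75], [89, 89, 62, 86, 65, 57, ∞]]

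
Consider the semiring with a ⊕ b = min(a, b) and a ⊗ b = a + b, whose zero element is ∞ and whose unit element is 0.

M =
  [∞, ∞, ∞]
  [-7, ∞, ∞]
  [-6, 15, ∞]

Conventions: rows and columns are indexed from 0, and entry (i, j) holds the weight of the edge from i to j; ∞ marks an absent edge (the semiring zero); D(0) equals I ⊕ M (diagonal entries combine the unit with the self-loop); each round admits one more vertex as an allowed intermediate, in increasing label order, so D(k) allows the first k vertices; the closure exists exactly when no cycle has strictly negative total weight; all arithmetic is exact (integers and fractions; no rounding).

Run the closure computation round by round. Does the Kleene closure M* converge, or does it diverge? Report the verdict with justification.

D(0):
  [0, ∞, ∞]
  [-7, 0, ∞]
  [-6, 15, 0]
D(1):
  [0, ∞, ∞]
  [-7, 0, ∞]
  [-6, 15, 0]
D(2):
  [0, ∞, ∞]
  [-7, 0, ∞]
  [-6, 15, 0]
D(3):
  [0, ∞, ∞]
  [-7, 0, ∞]
  [-6, 15, 0]
Key observation: every diagonal entry stays at the unit through all rounds, so no improving cycle exists.
Answer: CONVERGES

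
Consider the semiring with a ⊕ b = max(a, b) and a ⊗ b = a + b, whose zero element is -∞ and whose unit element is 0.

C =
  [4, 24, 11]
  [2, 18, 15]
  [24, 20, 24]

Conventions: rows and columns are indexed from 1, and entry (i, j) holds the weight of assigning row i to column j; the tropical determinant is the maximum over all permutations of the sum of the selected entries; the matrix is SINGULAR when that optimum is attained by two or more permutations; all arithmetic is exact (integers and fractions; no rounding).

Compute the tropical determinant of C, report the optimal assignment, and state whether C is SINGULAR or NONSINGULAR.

σ = (1, 2, 3): 4 + 18 + 24 = 46
σ = (1, 3, 2): 4 + 15 + 20 = 39
σ = (2, 1, 3): 24 + 2 + 24 = 50
σ = (2, 3, 1): 24 + 15 + 24 = 63
σ = (3, 1, 2): 11 + 2 + 20 = 33
σ = (3, 2, 1): 11 + 18 + 24 = 53
Optimal value attained by: σ = (2, 3, 1).
Answer: det⊕(C) = 63; verdict: NONSINGULAR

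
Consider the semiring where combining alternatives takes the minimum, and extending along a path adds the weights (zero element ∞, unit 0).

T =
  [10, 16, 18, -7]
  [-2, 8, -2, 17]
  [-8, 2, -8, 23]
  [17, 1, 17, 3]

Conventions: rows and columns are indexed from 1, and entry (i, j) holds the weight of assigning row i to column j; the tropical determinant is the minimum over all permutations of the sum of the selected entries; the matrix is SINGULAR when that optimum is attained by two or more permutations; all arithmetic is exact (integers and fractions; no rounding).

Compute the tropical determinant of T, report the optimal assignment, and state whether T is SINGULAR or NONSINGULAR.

σ = (1, 2, 3, 4): 10 + 8 + (-8) + 3 = 13
σ = (1, 2, 4, 3): 10 + 8 + 23 + 17 = 58
σ = (1, 3, 2, 4): 10 + (-2) + 2 + 3 = 13
σ = (1, 3, 4, 2): 10 + (-2) + 23 + 1 = 32
σ = (1, 4, 2, 3): 10 + 17 + 2 + 17 = 46
σ = (1, 4, 3, 2): 10 + 17 + (-8) + 1 = 20
σ = (2, 1, 3, 4): 16 + (-2) + (-8) + 3 = 9
σ = (2, 1, 4, 3): 16 + (-2) + 23 + 17 = 54
σ = (2, 3, 1, 4): 16 + (-2) + (-8) + 3 = 9
σ = (2, 3, 4, 1): 16 + (-2) + 23 + 17 = 54
σ = (2, 4, 1, 3): 16 + 17 + (-8) + 17 = 42
σ = (2, 4, 3, 1): 16 + 17 + (-8) + 17 = 42
σ = (3, 1, 2, 4): 18 + (-2) + 2 + 3 = 21
σ = (3, 1, 4, 2): 18 + (-2) + 23 + 1 = 40
σ = (3, 2, 1, 4): 18 + 8 + (-8) + 3 = 21
σ = (3, 2, 4, 1): 18 + 8 + 23 + 17 = 66
σ = (3, 4, 1, 2): 18 + 17 + (-8) + 1 = 28
σ = (3, 4, 2, 1): 18 + 17 + 2 + 17 = 54
σ = (4, 1, 2, 3): (-7) + (-2) + 2 + 17 = 10
σ = (4, 1, 3, 2): (-7) + (-2) + (-8) + 1 = -16
σ = (4, 2, 1, 3): (-7) + 8 + (-8) + 17 = 10
σ = (4, 2, 3, 1): (-7) + 8 + (-8) + 17 = 10
σ = (4, 3, 1, 2): (-7) + (-2) + (-8) + 1 = -16
σ = (4, 3, 2, 1): (-7) + (-2) + 2 + 17 = 10
Optimal value attained by: σ = (4, 1, 3, 2).
Answer: det⊕(T) = -16; verdict: SINGULAR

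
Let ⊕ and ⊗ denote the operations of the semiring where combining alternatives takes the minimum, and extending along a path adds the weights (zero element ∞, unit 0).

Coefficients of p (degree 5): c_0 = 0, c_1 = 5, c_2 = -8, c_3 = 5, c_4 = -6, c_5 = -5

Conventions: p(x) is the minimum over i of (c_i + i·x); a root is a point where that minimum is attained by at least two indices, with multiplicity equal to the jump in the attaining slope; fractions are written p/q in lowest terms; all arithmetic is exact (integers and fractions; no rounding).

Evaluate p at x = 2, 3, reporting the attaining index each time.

p(2) = min(0+0·2=0, 5+1·2=7, -8+2·2=-4, 5+3·2=11, -6+4·2=2, -5+5·2=5) = -4 (attained by i=2)
p(3) = min(0+0·3=0, 5+1·3=8, -8+2·3=-2, 5+3·3=14, -6+4·3=6, -5+5·3=10) = -2 (attained by i=2)
Answer: p(2) = -4; p(3) = -2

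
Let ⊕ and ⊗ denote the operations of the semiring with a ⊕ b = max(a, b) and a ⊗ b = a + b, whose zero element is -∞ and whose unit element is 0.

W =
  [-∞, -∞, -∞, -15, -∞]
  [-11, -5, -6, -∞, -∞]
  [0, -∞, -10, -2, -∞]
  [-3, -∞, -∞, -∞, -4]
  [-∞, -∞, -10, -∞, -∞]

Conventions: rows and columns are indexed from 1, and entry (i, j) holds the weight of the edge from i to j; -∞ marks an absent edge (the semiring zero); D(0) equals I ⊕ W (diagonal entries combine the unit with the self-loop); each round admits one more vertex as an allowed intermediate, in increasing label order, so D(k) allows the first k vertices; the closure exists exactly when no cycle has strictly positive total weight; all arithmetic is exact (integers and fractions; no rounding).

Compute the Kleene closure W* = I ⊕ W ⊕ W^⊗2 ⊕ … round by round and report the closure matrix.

D(0):
  [0, -∞, -∞, -15, -∞]
  [-11, 0, -6, -∞, -∞]
  [0, -∞, 0, -2, -∞]
  [-3, -∞, -∞, 0, -4]
  [-∞, -∞, -10, -∞, 0]
D(1):
  [0, -∞, -∞, -15, -∞]
  [-11, 0, -6, -26, -∞]
  [0, -∞, 0, -2, -∞]
  [-3, -∞, -∞, 0, -4]
  [-∞, -∞, -10, -∞, 0]
D(2):
  [0, -∞, -∞, -15, -∞]
  [-11, 0, -6, -26, -∞]
  [0, -∞, 0, -2, -∞]
  [-3, -∞, -∞, 0, -4]
  [-∞, -∞, -10, -∞, 0]
D(3):
  [0, -∞, -∞, -15, -∞]
  [-6, 0, -6, -8, -∞]
  [0, -∞, 0, -2, -∞]
  [-3, -∞, -∞, 0, -4]
  [-10, -∞, -10, -12, 0]
D(4):
  [0, -∞, -∞, -15, -19]
  [-6, 0, -6, -8, -12]
  [0, -∞, 0, -2, -6]
  [-3, -∞, -∞, 0, -4]
  [-10, -∞, -10, -12, 0]
D(5):
  [0, -∞, -29, -15, -19]
  [-6, 0, -6, -8, -12]
  [0, -∞, 0, -2, -6]
  [-3, -∞, -14, 0, -4]
  [-10, -∞, -10, -12, 0]
Answer: W* = [[0, -∞, -29, -15, -19], [-6, 0, -6, -8, -12], [0, -∞, 0, -2, -6], [-3, -∞, -14, 0, -4], [-10, -∞, -10, -12, 0]]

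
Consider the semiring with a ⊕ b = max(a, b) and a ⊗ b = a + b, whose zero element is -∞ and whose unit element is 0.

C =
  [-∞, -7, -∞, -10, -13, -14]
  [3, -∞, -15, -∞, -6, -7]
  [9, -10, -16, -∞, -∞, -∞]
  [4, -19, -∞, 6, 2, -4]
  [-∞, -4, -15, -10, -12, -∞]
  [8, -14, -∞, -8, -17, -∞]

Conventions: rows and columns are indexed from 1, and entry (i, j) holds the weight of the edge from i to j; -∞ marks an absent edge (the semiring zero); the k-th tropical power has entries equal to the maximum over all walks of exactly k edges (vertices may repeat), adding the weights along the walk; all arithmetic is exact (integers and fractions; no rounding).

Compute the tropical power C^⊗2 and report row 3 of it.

C^⊗2:
  [-4, -17, -22, -4, -8, -14]
  [1, -4, -21, -7, -10, -11]
  [-7, 2, -25, -1, -4, -5]
  [10, -2, -13, 12, 8, 2]
  [-1, -16, -19, -4, -8, -11]
  [-4, 1, -29, -2, -5, -6]
Answer: row 3 of C^⊗2 = [-7, 2, -25, -1, -4, -5]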